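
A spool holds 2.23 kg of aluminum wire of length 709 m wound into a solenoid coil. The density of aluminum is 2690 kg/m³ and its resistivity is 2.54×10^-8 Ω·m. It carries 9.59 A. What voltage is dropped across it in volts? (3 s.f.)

148 V

A = m/(density·L) = 2.23/(2690×709) = 1.1692e-06 m²
R = ρL/A = (2.54×10^-8)(709)/(1.1692e-06) = 15.4 Ω
V = IR = 9.59 × 15.4 = 148 V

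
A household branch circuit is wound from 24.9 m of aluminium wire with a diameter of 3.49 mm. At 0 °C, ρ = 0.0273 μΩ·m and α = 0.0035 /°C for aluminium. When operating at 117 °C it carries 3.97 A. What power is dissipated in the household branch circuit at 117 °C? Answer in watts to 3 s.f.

ρ = 0.0273 μΩ·m = 2.73×10^-8 Ω·m
A = π(d/2)² = π(1.7450e-03 m)² = 9.566e-06 m²
R₍0₎ = ρL/A = (2.73×10^-8)(24.9)/(9.566e-06) = 0.07106 Ω
R₍117₎ = R₍0₎(1 + αΔT) = 0.07106 × (1 + 0.0035×117) = 0.1002 Ω
P = I²R = (3.97)² × 0.1002 = 1.58 W

1.58 W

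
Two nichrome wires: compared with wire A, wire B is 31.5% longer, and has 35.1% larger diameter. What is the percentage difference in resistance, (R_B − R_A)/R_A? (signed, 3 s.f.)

-28.0%

R ∝ L/d², so R_B/R_A = (1 + 31.5/100) × (1 + 35.1/100)⁻²
= 1.315 × 0.5479 = 0.7205
(R_B − R_A)/R_A = 0.7205 − 1 = -28.0%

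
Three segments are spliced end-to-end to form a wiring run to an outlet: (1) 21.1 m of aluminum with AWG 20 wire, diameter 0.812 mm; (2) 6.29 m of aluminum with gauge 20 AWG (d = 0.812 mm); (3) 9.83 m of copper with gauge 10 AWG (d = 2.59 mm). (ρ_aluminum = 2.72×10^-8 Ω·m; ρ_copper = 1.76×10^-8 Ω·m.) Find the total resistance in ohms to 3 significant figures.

Seg 1: A = π(0.812/2 mm)² = π(4.0600e-04 m)² = 5.178e-07 m²
R_1 = (2.72×10^-8)(21.1)/(5.178e-07) = 1.108 Ω
Seg 2: A = π(0.812/2 mm)² = π(4.0600e-04 m)² = 5.178e-07 m²
R_2 = (2.72×10^-8)(6.29)/(5.178e-07) = 0.3304 Ω
Seg 3: A = π(2.59/2 mm)² = π(1.2950e-03 m)² = 5.269e-06 m²
R_3 = (1.76×10^-8)(9.83)/(5.269e-06) = 0.03284 Ω
R_total = R_1 + R_2 + R_3 = 1.47 Ω

1.47 Ω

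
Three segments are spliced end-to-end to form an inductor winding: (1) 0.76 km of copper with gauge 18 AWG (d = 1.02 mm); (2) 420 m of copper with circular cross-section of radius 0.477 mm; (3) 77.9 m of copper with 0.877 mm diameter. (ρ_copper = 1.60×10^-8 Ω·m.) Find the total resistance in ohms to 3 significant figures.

Seg 1: A = π(1.02/2 mm)² = π(5.1000e-04 m)² = 8.171e-07 m²
R_1 = (1.60×10^-8)(760)/(8.171e-07) = 14.88 Ω
Seg 2: A = πr² = π(4.7700e-04 m)² = 7.148e-07 m²
R_2 = (1.60×10^-8)(420)/(7.148e-07) = 9.401 Ω
Seg 3: A = π(d/2)² = π(4.3850e-04 m)² = 6.041e-07 m²
R_3 = (1.60×10^-8)(77.9)/(6.041e-07) = 2.063 Ω
R_total = R_1 + R_2 + R_3 = 26.3 Ω

26.3 Ω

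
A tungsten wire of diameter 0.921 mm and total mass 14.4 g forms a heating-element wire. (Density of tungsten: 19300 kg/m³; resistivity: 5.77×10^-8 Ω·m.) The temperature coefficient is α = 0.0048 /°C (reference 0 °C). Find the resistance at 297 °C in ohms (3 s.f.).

A = π(d/2)² = π(4.6050e-04 m)² = 6.6621e-07 m²
L = m/(density·A) = 0.0144/(19300×6.6621e-07) = 1.12 m
R = ρL/A = (5.77×10^-8)(1.12)/(6.6621e-07) = 0.097 Ω
R(297 °C) = 0.097 × (1 + 0.0048×297) = 0.235 Ω

0.235 Ω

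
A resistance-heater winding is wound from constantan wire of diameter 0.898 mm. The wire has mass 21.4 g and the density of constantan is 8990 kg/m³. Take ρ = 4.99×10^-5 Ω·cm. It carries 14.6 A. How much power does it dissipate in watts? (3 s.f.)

631 W

ρ = 4.99×10^-5 Ω·cm = 4.99×10^-7 Ω·m
A = π(d/2)² = π(4.4900e-04 m)² = 6.3335e-07 m²
L = m/(density·A) = 0.0214/(8990×6.3335e-07) = 3.758 m
R = ρL/A = (4.99×10^-7)(3.758)/(6.3335e-07) = 2.961 Ω
P = I²R = (14.6)² × 2.961 = 631 W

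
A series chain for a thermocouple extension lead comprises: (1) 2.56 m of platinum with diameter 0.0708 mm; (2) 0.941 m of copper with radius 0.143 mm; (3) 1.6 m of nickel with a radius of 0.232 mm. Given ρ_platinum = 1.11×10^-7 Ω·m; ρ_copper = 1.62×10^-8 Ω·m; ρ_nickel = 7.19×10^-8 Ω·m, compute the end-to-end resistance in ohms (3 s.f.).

73.1 Ω

Seg 1: A = π(d/2)² = π(3.5400e-05 m)² = 3.937e-09 m²
R_1 = (1.11×10^-7)(2.56)/(3.937e-09) = 72.18 Ω
Seg 2: A = πr² = π(1.4300e-04 m)² = 6.424e-08 m²
R_2 = (1.62×10^-8)(0.941)/(6.424e-08) = 0.2373 Ω
Seg 3: A = πr² = π(2.3200e-04 m)² = 1.691e-07 m²
R_3 = (7.19×10^-8)(1.6)/(1.691e-07) = 0.6803 Ω
R_total = R_1 + R_2 + R_3 = 73.1 Ω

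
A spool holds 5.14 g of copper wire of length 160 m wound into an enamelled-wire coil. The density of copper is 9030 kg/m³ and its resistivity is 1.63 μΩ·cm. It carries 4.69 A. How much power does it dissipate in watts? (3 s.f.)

16100 W

ρ = 1.63 μΩ·cm = 1.63×10^-8 Ω·m
A = m/(density·L) = 0.00514/(9030×160) = 3.5576e-09 m²
R = ρL/A = (1.63×10^-8)(160)/(3.5576e-09) = 733.1 Ω
P = I²R = (4.69)² × 733.1 = 16100 W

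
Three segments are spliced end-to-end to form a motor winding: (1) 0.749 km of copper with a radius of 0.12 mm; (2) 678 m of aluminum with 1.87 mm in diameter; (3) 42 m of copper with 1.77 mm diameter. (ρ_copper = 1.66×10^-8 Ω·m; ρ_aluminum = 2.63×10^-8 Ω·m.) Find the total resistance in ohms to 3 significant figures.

Seg 1: A = πr² = π(1.2000e-04 m)² = 4.524e-08 m²
R_1 = (1.66×10^-8)(749)/(4.524e-08) = 274.8 Ω
Seg 2: A = π(d/2)² = π(9.3500e-04 m)² = 2.746e-06 m²
R_2 = (2.63×10^-8)(678)/(2.746e-06) = 6.493 Ω
Seg 3: A = π(d/2)² = π(8.8500e-04 m)² = 2.461e-06 m²
R_3 = (1.66×10^-8)(42)/(2.461e-06) = 0.2833 Ω
R_total = R_1 + R_2 + R_3 = 282 Ω

282 Ω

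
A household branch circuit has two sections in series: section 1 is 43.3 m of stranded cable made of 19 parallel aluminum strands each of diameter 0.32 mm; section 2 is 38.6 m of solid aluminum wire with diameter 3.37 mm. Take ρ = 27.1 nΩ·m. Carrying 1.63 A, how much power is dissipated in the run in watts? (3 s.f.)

2.35 W

ρ = 27.1 nΩ·m = 2.71×10^-8 Ω·m
Section 1: A_strand = π(1.6000e-04)² = 8.042e-08 m²; R₁ = ρL/(N·A_s) = (2.71×10^-8)(43.3)/(19×8.042e-08) = 0.7679 Ω
Section 2: A = π(d/2)² = π(1.6850e-03 m)² = 8.920e-06 m²
R₂ = (2.71×10^-8)(38.6)/(8.920e-06) = 0.1173 Ω
R = R₁ + R₂ = 0.8852 Ω
P = I²R = (1.63)² × 0.8852 = 2.35 W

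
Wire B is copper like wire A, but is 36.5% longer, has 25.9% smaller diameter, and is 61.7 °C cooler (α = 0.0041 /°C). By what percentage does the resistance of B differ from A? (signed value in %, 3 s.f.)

R ∝ ρL/d² with ρ ∝ (1+αΔT), so R_B/R_A = (1 + 36.5/100) × (1 − 25.9/100)⁻² × (1 − 0.0041×61.7)
= 1.365 × 1.821 × 0.747 = 1.857
(R_B − R_A)/R_A = 1.857 − 1 = 85.7%

85.7%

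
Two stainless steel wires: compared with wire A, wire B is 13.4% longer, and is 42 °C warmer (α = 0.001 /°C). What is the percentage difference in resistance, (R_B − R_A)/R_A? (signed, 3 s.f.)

R ∝ ρL/d² with ρ ∝ (1+αΔT), so R_B/R_A = (1 + 13.4/100) × (1 + 0.001×42)
= 1.134 × 1.042 = 1.182
(R_B − R_A)/R_A = 1.182 − 1 = 18.2%

18.2%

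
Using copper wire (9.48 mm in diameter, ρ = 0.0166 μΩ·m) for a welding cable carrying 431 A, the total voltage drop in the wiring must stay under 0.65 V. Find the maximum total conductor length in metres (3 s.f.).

ρ = 0.0166 μΩ·m = 1.66×10^-8 Ω·m
A = π(d/2)² = π(4.7400e-03 m)² = 7.058e-05 m²
L_max = V_max·A/(1·ρI) = (0.65)(7.058e-05)/(1.66×10^-8×431) = 6.41 m

6.41 m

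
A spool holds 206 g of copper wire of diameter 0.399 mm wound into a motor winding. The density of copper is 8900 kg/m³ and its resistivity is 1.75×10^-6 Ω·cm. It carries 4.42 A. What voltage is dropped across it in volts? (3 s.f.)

ρ = 1.75×10^-6 Ω·cm = 1.75×10^-8 Ω·m
A = π(d/2)² = π(1.9950e-04 m)² = 1.2504e-07 m²
L = m/(density·A) = 0.206/(8900×1.2504e-07) = 185.1 m
R = ρL/A = (1.75×10^-8)(185.1)/(1.2504e-07) = 25.91 Ω
V = IR = 4.42 × 25.91 = 115 V

115 V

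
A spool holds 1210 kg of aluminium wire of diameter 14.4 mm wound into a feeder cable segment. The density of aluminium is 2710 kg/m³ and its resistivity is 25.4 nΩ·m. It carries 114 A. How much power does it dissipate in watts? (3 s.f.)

5560 W

ρ = 25.4 nΩ·m = 2.54×10^-8 Ω·m
A = π(d/2)² = π(7.2000e-03 m)² = 1.6286e-04 m²
L = m/(density·A) = 1210/(2710×1.6286e-04) = 2742 m
R = ρL/A = (2.54×10^-8)(2742)/(1.6286e-04) = 0.4276 Ω
P = I²R = (114)² × 0.4276 = 5560 W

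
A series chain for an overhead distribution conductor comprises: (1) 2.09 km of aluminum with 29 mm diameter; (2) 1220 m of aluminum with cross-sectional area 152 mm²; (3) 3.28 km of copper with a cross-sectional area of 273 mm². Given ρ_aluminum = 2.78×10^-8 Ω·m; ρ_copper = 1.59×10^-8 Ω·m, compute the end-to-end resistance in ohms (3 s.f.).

0.502 Ω

Seg 1: A = π(d/2)² = π(1.4500e-02 m)² = 6.605e-04 m²
R_1 = (2.78×10^-8)(2090)/(6.605e-04) = 0.08796 Ω
Seg 2: A = 152 mm² = 1.520e-04 m²
R_2 = (2.78×10^-8)(1220)/(1.520e-04) = 0.2231 Ω
Seg 3: A = 273 mm² = 2.730e-04 m²
R_3 = (1.59×10^-8)(3280)/(2.730e-04) = 0.191 Ω
R_total = R_1 + R_2 + R_3 = 0.502 Ω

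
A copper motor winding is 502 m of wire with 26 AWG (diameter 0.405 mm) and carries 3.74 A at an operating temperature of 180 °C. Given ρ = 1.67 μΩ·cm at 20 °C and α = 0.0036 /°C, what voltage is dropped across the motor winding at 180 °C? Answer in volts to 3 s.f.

ρ = 1.67 μΩ·cm = 1.67×10^-8 Ω·m
A = π(0.405/2 mm)² = π(2.0250e-04 m)² = 1.288e-07 m²
R₍20₎ = ρL/A = (1.67×10^-8)(502)/(1.288e-07) = 65.08 Ω
R₍180₎ = R₍20₎(1 + αΔT) = 65.08 × (1 + 0.0036×160) = 102.6 Ω
V = IR = 3.74 × 102.6 = 384 V

384 V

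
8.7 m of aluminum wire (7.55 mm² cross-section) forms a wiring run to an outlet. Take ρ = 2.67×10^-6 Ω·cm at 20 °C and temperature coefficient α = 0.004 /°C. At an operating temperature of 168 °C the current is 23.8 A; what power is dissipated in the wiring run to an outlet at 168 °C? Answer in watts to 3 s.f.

27.7 W

ρ = 2.67×10^-6 Ω·cm = 2.67×10^-8 Ω·m
A = 7.55 mm² = 7.550e-06 m²
R₍20₎ = ρL/A = (2.67×10^-8)(8.7)/(7.550e-06) = 0.03077 Ω
R₍168₎ = R₍20₎(1 + αΔT) = 0.03077 × (1 + 0.004×148) = 0.04898 Ω
P = I²R = (23.8)² × 0.04898 = 27.7 W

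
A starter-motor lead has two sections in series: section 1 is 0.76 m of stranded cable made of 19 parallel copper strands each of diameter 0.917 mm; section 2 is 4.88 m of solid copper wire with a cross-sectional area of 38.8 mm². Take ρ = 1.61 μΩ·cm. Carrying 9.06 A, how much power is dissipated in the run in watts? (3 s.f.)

0.246 W

ρ = 1.61 μΩ·cm = 1.61×10^-8 Ω·m
Section 1: A_strand = π(4.5850e-04)² = 6.604e-07 m²; R₁ = ρL/(N·A_s) = (1.61×10^-8)(0.76)/(19×6.604e-07) = 9.751×10^-4 Ω
Section 2: A = 38.8 mm² = 3.880e-05 m²
R₂ = (1.61×10^-8)(4.88)/(3.880e-05) = 0.002025 Ω
R = R₁ + R₂ = 0.003 Ω
P = I²R = (9.06)² × 0.003 = 0.246 W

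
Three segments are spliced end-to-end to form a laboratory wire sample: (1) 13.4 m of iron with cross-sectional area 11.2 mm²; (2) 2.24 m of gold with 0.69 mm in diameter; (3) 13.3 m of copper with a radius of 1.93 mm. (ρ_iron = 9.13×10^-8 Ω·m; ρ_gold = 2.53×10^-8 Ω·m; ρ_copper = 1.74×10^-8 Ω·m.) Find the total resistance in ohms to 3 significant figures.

Seg 1: A = 11.2 mm² = 1.120e-05 m²
R_1 = (9.13×10^-8)(13.4)/(1.120e-05) = 0.1092 Ω
Seg 2: A = π(d/2)² = π(3.4500e-04 m)² = 3.739e-07 m²
R_2 = (2.53×10^-8)(2.24)/(3.739e-07) = 0.1516 Ω
Seg 3: A = πr² = π(1.9300e-03 m)² = 1.170e-05 m²
R_3 = (1.74×10^-8)(13.3)/(1.170e-05) = 0.01978 Ω
R_total = R_1 + R_2 + R_3 = 0.281 Ω

0.281 Ω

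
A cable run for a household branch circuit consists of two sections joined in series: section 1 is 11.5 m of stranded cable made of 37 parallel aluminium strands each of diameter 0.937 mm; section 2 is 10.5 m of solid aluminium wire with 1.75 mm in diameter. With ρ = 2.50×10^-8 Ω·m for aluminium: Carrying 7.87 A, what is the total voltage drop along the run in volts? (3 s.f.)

0.948 V

Section 1: A_strand = π(4.6850e-04)² = 6.896e-07 m²; R₁ = ρL/(N·A_s) = (2.50×10^-8)(11.5)/(37×6.896e-07) = 0.01127 Ω
Section 2: A = π(d/2)² = π(8.7500e-04 m)² = 2.405e-06 m²
R₂ = (2.50×10^-8)(10.5)/(2.405e-06) = 0.1091 Ω
R = R₁ + R₂ = 0.1204 Ω
V = IR = 7.87 × 0.1204 = 0.948 V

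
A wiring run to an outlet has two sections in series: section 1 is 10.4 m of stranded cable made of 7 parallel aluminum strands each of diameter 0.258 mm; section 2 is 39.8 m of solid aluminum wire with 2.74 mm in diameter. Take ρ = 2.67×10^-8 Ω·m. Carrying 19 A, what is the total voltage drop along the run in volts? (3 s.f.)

Section 1: A_strand = π(1.2900e-04)² = 5.228e-08 m²; R₁ = ρL/(N·A_s) = (2.67×10^-8)(10.4)/(7×5.228e-08) = 0.7588 Ω
Section 2: A = π(d/2)² = π(1.3700e-03 m)² = 5.896e-06 m²
R₂ = (2.67×10^-8)(39.8)/(5.896e-06) = 0.1802 Ω
R = R₁ + R₂ = 0.939 Ω
V = IR = 19 × 0.939 = 17.8 V

17.8 V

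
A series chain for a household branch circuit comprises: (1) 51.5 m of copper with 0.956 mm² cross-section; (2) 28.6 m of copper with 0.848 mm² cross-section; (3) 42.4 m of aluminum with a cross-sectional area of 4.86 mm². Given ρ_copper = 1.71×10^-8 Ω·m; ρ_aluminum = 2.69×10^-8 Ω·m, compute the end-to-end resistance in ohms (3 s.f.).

Seg 1: A = 0.956 mm² = 9.560e-07 m²
R_1 = (1.71×10^-8)(51.5)/(9.560e-07) = 0.9212 Ω
Seg 2: A = 0.848 mm² = 8.480e-07 m²
R_2 = (1.71×10^-8)(28.6)/(8.480e-07) = 0.5767 Ω
Seg 3: A = 4.86 mm² = 4.860e-06 m²
R_3 = (2.69×10^-8)(42.4)/(4.860e-06) = 0.2347 Ω
R_total = R_1 + R_2 + R_3 = 1.73 Ω

1.73 Ω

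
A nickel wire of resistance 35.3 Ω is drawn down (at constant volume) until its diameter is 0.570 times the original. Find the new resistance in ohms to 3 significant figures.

Volume constant ⇒ L' = L/r² with r = 0.57. R' = ρL'/A' = ρ(L/r²)/(πr²d₀²/4) = R/r⁴.
R' = 9.473 × 35.3 = 334 Ω

334 Ω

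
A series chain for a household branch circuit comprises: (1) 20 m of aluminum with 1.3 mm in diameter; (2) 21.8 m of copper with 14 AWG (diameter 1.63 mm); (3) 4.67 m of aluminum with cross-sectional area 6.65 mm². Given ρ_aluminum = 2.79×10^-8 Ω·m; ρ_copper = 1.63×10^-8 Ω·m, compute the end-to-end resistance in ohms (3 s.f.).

Seg 1: A = π(d/2)² = π(6.5000e-04 m)² = 1.327e-06 m²
R_1 = (2.79×10^-8)(20)/(1.327e-06) = 0.4204 Ω
Seg 2: A = π(1.63/2 mm)² = π(8.1500e-04 m)² = 2.087e-06 m²
R_2 = (1.63×10^-8)(21.8)/(2.087e-06) = 0.1703 Ω
Seg 3: A = 6.65 mm² = 6.650e-06 m²
R_3 = (2.79×10^-8)(4.67)/(6.650e-06) = 0.01959 Ω
R_total = R_1 + R_2 + R_3 = 0.610 Ω

0.610 Ω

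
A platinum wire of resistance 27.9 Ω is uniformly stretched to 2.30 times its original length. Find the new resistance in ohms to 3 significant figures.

Volume constant ⇒ A' = A/k with k = 2.3. R' = ρ(kL)/(A/k) = k²R.
R' = 5.29 × 27.9 = 148 Ω

148 Ω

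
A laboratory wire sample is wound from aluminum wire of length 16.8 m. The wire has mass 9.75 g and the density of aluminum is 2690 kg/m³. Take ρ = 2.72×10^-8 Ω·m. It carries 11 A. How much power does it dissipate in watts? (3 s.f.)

A = m/(density·L) = 0.00975/(2690×16.8) = 2.1575e-07 m²
R = ρL/A = (2.72×10^-8)(16.8)/(2.1575e-07) = 2.118 Ω
P = I²R = (11)² × 2.118 = 256 W

256 W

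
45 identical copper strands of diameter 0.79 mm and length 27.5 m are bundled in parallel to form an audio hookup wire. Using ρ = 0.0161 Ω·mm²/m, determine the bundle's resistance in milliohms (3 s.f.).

20.1 mΩ

ρ = 0.0161 Ω·mm²/m = 1.61×10^-8 Ω·m
A_strand = π(3.9500e-04 m)² = 4.902e-07 m²
R_strand = ρL/A = (1.61×10^-8)(27.5)/(4.902e-07) = 0.9033 Ω
R_total = R_strand/N = 0.9033/45 = 20.1 mΩ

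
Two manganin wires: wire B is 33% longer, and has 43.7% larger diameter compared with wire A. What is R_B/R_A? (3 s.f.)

R ∝ L/d², so R_B/R_A = (1 + 33/100) × (1 + 43.7/100)⁻²
= 1.33 × 0.4843 = 0.644

0.644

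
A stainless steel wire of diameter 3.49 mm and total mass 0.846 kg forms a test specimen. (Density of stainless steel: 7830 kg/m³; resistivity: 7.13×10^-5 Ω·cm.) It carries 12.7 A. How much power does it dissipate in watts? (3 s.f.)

136 W

ρ = 7.13×10^-5 Ω·cm = 7.13×10^-7 Ω·m
A = π(d/2)² = π(1.7450e-03 m)² = 9.5662e-06 m²
L = m/(density·A) = 0.846/(7830×9.5662e-06) = 11.29 m
R = ρL/A = (7.13×10^-7)(11.29)/(9.5662e-06) = 0.8418 Ω
P = I²R = (12.7)² × 0.8418 = 136 W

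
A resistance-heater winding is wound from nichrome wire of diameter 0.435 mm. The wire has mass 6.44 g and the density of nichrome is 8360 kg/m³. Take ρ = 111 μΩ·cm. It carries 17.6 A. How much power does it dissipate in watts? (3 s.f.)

12000 W

ρ = 111 μΩ·cm = 1.11×10^-6 Ω·m
A = π(d/2)² = π(2.1750e-04 m)² = 1.4862e-07 m²
L = m/(density·A) = 0.00644/(8360×1.4862e-07) = 5.183 m
R = ρL/A = (1.11×10^-6)(5.183)/(1.4862e-07) = 38.71 Ω
P = I²R = (17.6)² × 38.71 = 12000 W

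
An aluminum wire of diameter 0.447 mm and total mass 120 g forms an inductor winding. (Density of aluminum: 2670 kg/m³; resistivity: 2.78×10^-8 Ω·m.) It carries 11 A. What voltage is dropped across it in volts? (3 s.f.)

A = π(d/2)² = π(2.2350e-04 m)² = 1.5693e-07 m²
L = m/(density·A) = 0.12/(2670×1.5693e-07) = 286.4 m
R = ρL/A = (2.78×10^-8)(286.4)/(1.5693e-07) = 50.73 Ω
V = IR = 11 × 50.73 = 558 V

558 V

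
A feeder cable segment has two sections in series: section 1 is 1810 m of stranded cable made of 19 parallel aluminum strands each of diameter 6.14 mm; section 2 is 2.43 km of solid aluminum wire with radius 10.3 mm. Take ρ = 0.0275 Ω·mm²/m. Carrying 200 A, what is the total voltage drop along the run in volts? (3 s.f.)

57.8 V

ρ = 0.0275 Ω·mm²/m = 2.75×10^-8 Ω·m
Section 1: A_strand = π(3.0700e-03)² = 2.961e-05 m²; R₁ = ρL/(N·A_s) = (2.75×10^-8)(1810)/(19×2.961e-05) = 0.08848 Ω
Section 2: A = πr² = π(1.0300e-02 m)² = 3.333e-04 m²
R₂ = (2.75×10^-8)(2430)/(3.333e-04) = 0.2005 Ω
R = R₁ + R₂ = 0.289 Ω
V = IR = 200 × 0.289 = 57.8 V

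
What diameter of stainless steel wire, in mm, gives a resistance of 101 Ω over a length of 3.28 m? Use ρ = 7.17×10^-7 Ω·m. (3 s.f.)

A = ρL/R = (7.17×10^-7)(3.28)/(101) = 2.328e-08 m²
d = 2√(A/π) = 1.722e-04 m = 0.172 mm

0.172 mm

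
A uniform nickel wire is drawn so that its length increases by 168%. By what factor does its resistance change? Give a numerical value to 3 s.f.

k = 1 + 168/100 = 2.68; volume constant ⇒ A' = A/k, so R' = k²R.
Factor = 7.18

7.18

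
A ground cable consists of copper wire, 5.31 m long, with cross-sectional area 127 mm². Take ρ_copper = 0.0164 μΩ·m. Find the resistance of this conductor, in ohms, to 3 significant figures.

ρ = 0.0164 μΩ·m = 1.64×10^-8 Ω·m
A = 127 mm² = 1.270e-04 m²
R = ρL/A = (1.64×10^-8)(5.31 m)/(1.270e-04 m²) = 6.86×10^-4 Ω

6.86×10^-4 Ω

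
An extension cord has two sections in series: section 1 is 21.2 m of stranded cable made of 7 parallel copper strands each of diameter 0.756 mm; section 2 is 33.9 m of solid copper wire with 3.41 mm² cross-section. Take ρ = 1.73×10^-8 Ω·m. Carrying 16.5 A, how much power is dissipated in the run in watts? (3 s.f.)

Section 1: A_strand = π(3.7800e-04)² = 4.489e-07 m²; R₁ = ρL/(N·A_s) = (1.73×10^-8)(21.2)/(7×4.489e-07) = 0.1167 Ω
Section 2: A = 3.41 mm² = 3.410e-06 m²
R₂ = (1.73×10^-8)(33.9)/(3.410e-06) = 0.172 Ω
R = R₁ + R₂ = 0.2887 Ω
P = I²R = (16.5)² × 0.2887 = 78.6 W

78.6 W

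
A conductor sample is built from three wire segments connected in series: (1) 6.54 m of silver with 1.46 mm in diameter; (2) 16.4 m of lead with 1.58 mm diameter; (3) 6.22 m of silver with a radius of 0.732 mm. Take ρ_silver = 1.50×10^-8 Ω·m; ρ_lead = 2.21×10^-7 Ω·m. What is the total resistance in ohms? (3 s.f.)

Seg 1: A = π(d/2)² = π(7.3000e-04 m)² = 1.674e-06 m²
R_1 = (1.50×10^-8)(6.54)/(1.674e-06) = 0.0586 Ω
Seg 2: A = π(d/2)² = π(7.9000e-04 m)² = 1.961e-06 m²
R_2 = (2.21×10^-7)(16.4)/(1.961e-06) = 1.849 Ω
Seg 3: A = πr² = π(7.3200e-04 m)² = 1.683e-06 m²
R_3 = (1.50×10^-8)(6.22)/(1.683e-06) = 0.05543 Ω
R_total = R_1 + R_2 + R_3 = 1.96 Ω

1.96 Ω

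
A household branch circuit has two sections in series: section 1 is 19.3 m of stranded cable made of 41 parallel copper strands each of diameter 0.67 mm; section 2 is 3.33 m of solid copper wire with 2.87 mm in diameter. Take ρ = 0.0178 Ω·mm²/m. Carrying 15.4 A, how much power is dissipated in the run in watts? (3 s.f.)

7.81 W

ρ = 0.0178 Ω·mm²/m = 1.78×10^-8 Ω·m
Section 1: A_strand = π(3.3500e-04)² = 3.526e-07 m²; R₁ = ρL/(N·A_s) = (1.78×10^-8)(19.3)/(41×3.526e-07) = 0.02377 Ω
Section 2: A = π(d/2)² = π(1.4350e-03 m)² = 6.469e-06 m²
R₂ = (1.78×10^-8)(3.33)/(6.469e-06) = 0.009162 Ω
R = R₁ + R₂ = 0.03293 Ω
P = I²R = (15.4)² × 0.03293 = 7.81 W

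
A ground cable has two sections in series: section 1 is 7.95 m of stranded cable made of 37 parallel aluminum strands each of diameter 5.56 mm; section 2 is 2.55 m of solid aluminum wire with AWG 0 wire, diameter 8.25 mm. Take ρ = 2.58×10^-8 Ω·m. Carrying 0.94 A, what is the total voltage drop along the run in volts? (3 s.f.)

Section 1: A_strand = π(2.7800e-03)² = 2.428e-05 m²; R₁ = ρL/(N·A_s) = (2.58×10^-8)(7.95)/(37×2.428e-05) = 2.283×10^-4 Ω
Section 2: A = π(8.25/2 mm)² = π(4.1250e-03 m)² = 5.346e-05 m²
R₂ = (2.58×10^-8)(2.55)/(5.346e-05) = 0.001231 Ω
R = R₁ + R₂ = 0.001459 Ω
V = IR = 0.94 × 0.001459 = 0.00137 V

0.00137 V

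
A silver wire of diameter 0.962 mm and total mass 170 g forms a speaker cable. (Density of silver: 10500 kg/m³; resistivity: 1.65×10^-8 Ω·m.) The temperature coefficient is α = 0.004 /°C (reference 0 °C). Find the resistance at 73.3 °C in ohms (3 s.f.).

0.654 Ω

A = π(d/2)² = π(4.8100e-04 m)² = 7.2684e-07 m²
L = m/(density·A) = 0.17/(10500×7.2684e-07) = 22.28 m
R = ρL/A = (1.65×10^-8)(22.28)/(7.2684e-07) = 0.5057 Ω
R(73.3 °C) = 0.5057 × (1 + 0.004×73.3) = 0.654 Ω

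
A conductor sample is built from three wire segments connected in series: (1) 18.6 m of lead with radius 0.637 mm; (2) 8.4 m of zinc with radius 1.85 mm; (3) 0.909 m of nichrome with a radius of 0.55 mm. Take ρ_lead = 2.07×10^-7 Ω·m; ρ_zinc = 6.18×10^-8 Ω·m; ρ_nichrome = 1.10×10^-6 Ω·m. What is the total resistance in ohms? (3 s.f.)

Seg 1: A = πr² = π(6.3700e-04 m)² = 1.275e-06 m²
R_1 = (2.07×10^-7)(18.6)/(1.275e-06) = 3.02 Ω
Seg 2: A = πr² = π(1.8500e-03 m)² = 1.075e-05 m²
R_2 = (6.18×10^-8)(8.4)/(1.075e-05) = 0.04828 Ω
Seg 3: A = πr² = π(5.5000e-04 m)² = 9.503e-07 m²
R_3 = (1.10×10^-6)(0.909)/(9.503e-07) = 1.052 Ω
R_total = R_1 + R_2 + R_3 = 4.12 Ω

4.12 Ω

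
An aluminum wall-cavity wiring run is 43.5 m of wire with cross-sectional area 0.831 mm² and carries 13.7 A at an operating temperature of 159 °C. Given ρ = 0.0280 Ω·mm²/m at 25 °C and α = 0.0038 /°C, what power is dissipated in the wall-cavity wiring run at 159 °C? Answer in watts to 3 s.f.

ρ = 0.0280 Ω·mm²/m = 2.80×10^-8 Ω·m
A = 0.831 mm² = 8.310e-07 m²
R₍25₎ = ρL/A = (2.80×10^-8)(43.5)/(8.310e-07) = 1.466 Ω
R₍159₎ = R₍25₎(1 + αΔT) = 1.466 × (1 + 0.0038×134) = 2.212 Ω
P = I²R = (13.7)² × 2.212 = 415 W

415 W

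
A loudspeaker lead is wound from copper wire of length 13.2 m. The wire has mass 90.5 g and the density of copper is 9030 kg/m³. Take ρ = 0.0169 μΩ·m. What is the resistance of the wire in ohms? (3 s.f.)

0.294 Ω

ρ = 0.0169 μΩ·m = 1.69×10^-8 Ω·m
A = m/(density·L) = 0.0905/(9030×13.2) = 7.5925e-07 m²
R = ρL/A = (1.69×10^-8)(13.2)/(7.5925e-07) = 0.294 Ω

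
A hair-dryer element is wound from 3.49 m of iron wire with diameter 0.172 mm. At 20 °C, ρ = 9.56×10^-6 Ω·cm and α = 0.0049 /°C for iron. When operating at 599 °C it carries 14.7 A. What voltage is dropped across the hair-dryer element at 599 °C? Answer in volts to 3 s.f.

ρ = 9.56×10^-6 Ω·cm = 9.56×10^-8 Ω·m
A = π(d/2)² = π(8.6000e-05 m)² = 2.324e-08 m²
R₍20₎ = ρL/A = (9.56×10^-8)(3.49)/(2.324e-08) = 14.36 Ω
R₍599₎ = R₍20₎(1 + αΔT) = 14.36 × (1 + 0.0049×579) = 55.1 Ω
V = IR = 14.7 × 55.1 = 810 V

810 V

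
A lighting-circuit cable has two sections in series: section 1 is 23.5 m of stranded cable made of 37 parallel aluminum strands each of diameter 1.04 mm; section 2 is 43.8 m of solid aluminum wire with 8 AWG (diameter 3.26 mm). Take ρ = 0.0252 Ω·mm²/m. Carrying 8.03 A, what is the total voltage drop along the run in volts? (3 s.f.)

ρ = 0.0252 Ω·mm²/m = 2.52×10^-8 Ω·m
Section 1: A_strand = π(5.2000e-04)² = 8.495e-07 m²; R₁ = ρL/(N·A_s) = (2.52×10^-8)(23.5)/(37×8.495e-07) = 0.01884 Ω
Section 2: A = π(3.26/2 mm)² = π(1.6300e-03 m)² = 8.347e-06 m²
R₂ = (2.52×10^-8)(43.8)/(8.347e-06) = 0.1322 Ω
R = R₁ + R₂ = 0.1511 Ω
V = IR = 8.03 × 0.1511 = 1.21 V

1.21 V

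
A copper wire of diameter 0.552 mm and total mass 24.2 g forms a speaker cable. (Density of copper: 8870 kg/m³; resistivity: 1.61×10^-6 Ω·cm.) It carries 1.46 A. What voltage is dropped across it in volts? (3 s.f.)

ρ = 1.61×10^-6 Ω·cm = 1.61×10^-8 Ω·m
A = π(d/2)² = π(2.7600e-04 m)² = 2.3931e-07 m²
L = m/(density·A) = 0.0242/(8870×2.3931e-07) = 11.4 m
R = ρL/A = (1.61×10^-8)(11.4)/(2.3931e-07) = 0.767 Ω
V = IR = 1.46 × 0.767 = 1.12 V

1.12 V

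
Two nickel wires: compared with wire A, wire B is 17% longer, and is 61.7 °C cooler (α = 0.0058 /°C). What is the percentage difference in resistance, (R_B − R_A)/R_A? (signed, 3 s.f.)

-24.9%

R ∝ ρL/d² with ρ ∝ (1+αΔT), so R_B/R_A = (1 + 17/100) × (1 − 0.0058×61.7)
= 1.17 × 0.6421 = 0.7513
(R_B − R_A)/R_A = 0.7513 − 1 = -24.9%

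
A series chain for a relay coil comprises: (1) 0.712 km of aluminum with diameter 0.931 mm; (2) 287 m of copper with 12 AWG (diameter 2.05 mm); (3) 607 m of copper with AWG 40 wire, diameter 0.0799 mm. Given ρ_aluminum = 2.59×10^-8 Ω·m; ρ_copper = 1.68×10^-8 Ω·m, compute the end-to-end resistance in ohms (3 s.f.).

2060 Ω

Seg 1: A = π(d/2)² = π(4.6550e-04 m)² = 6.808e-07 m²
R_1 = (2.59×10^-8)(712)/(6.808e-07) = 27.09 Ω
Seg 2: A = π(2.05/2 mm)² = π(1.0250e-03 m)² = 3.301e-06 m²
R_2 = (1.68×10^-8)(287)/(3.301e-06) = 1.461 Ω
Seg 3: A = π(0.0799/2 mm)² = π(3.9950e-05 m)² = 5.014e-09 m²
R_3 = (1.68×10^-8)(607)/(5.014e-09) = 2034 Ω
R_total = R_1 + R_2 + R_3 = 2060 Ω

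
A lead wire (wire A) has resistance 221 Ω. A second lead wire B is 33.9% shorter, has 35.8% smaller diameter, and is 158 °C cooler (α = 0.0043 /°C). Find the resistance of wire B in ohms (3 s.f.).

R ∝ ρL/d² with ρ ∝ (1+αΔT), so R_B/R_A = (1 − 33.9/100) × (1 − 35.8/100)⁻² × (1 − 0.0043×158)
= 0.661 × 2.426 × 0.3206 = 0.5142
R_B = 0.5142 × 221 = 114 Ω

114 Ω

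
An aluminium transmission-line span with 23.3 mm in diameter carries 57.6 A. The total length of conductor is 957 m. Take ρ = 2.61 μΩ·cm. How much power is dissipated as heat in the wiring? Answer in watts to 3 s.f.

ρ = 2.61 μΩ·cm = 2.61×10^-8 Ω·m
A = π(d/2)² = π(1.1650e-02 m)² = 4.264e-04 m²
R = ρL/A = (2.61×10^-8)(957)/(4.264e-04) = 0.05858 Ω
P = I²R = (57.6)² × 0.05858 = 194 W

194 W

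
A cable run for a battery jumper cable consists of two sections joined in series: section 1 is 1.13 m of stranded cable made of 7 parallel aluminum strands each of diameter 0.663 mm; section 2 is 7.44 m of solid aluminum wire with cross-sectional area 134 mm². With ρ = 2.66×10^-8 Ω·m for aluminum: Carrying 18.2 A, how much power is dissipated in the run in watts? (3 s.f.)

Section 1: A_strand = π(3.3150e-04)² = 3.452e-07 m²; R₁ = ρL/(N·A_s) = (2.66×10^-8)(1.13)/(7×3.452e-07) = 0.01244 Ω
Section 2: A = 134 mm² = 1.340e-04 m²
R₂ = (2.66×10^-8)(7.44)/(1.340e-04) = 0.001477 Ω
R = R₁ + R₂ = 0.01391 Ω
P = I²R = (18.2)² × 0.01391 = 4.61 W

4.61 W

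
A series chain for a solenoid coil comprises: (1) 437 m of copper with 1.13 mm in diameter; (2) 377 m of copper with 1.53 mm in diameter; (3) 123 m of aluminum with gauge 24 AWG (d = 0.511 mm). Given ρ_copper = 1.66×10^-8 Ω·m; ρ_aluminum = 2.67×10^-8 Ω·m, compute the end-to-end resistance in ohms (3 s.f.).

26.7 Ω

Seg 1: A = π(d/2)² = π(5.6500e-04 m)² = 1.003e-06 m²
R_1 = (1.66×10^-8)(437)/(1.003e-06) = 7.233 Ω
Seg 2: A = π(d/2)² = π(7.6500e-04 m)² = 1.839e-06 m²
R_2 = (1.66×10^-8)(377)/(1.839e-06) = 3.404 Ω
Seg 3: A = π(0.511/2 mm)² = π(2.5550e-04 m)² = 2.051e-07 m²
R_3 = (2.67×10^-8)(123)/(2.051e-07) = 16.01 Ω
R_total = R_1 + R_2 + R_3 = 26.7 Ω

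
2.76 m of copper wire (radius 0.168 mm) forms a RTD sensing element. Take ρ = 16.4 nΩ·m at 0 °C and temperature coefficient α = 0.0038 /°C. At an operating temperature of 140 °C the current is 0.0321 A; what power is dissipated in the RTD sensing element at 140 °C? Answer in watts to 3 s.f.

ρ = 16.4 nΩ·m = 1.64×10^-8 Ω·m
A = πr² = π(1.6800e-04 m)² = 8.867e-08 m²
R₍0₎ = ρL/A = (1.64×10^-8)(2.76)/(8.867e-08) = 0.5105 Ω
R₍140₎ = R₍0₎(1 + αΔT) = 0.5105 × (1 + 0.0038×140) = 0.7821 Ω
P = I²R = (0.0321)² × 0.7821 = 8.06×10^-4 W

8.06×10^-4 W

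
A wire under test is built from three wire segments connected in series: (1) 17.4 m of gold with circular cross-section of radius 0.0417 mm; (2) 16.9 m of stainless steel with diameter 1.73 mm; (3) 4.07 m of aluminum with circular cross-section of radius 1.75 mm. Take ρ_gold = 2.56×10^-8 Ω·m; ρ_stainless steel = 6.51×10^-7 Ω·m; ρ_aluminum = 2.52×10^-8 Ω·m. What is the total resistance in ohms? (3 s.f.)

Seg 1: A = πr² = π(4.1700e-05 m)² = 5.463e-09 m²
R_1 = (2.56×10^-8)(17.4)/(5.463e-09) = 81.54 Ω
Seg 2: A = π(d/2)² = π(8.6500e-04 m)² = 2.351e-06 m²
R_2 = (6.51×10^-7)(16.9)/(2.351e-06) = 4.68 Ω
Seg 3: A = πr² = π(1.7500e-03 m)² = 9.621e-06 m²
R_3 = (2.52×10^-8)(4.07)/(9.621e-06) = 0.01066 Ω
R_total = R_1 + R_2 + R_3 = 86.2 Ω

86.2 Ω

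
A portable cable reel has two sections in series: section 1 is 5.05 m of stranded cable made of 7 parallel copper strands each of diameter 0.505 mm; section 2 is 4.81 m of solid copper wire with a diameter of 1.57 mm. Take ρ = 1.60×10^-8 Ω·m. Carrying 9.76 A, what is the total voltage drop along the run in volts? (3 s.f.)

Section 1: A_strand = π(2.5250e-04)² = 2.003e-07 m²; R₁ = ρL/(N·A_s) = (1.60×10^-8)(5.05)/(7×2.003e-07) = 0.05763 Ω
Section 2: A = π(d/2)² = π(7.8500e-04 m)² = 1.936e-06 m²
R₂ = (1.60×10^-8)(4.81)/(1.936e-06) = 0.03975 Ω
R = R₁ + R₂ = 0.09738 Ω
V = IR = 9.76 × 0.09738 = 0.950 V

0.950 V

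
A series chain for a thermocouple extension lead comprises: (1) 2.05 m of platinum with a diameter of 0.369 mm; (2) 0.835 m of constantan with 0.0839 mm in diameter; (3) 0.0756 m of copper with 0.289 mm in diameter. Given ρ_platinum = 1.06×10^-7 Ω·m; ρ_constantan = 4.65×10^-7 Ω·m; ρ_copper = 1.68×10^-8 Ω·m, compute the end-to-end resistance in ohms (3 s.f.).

Seg 1: A = π(d/2)² = π(1.8450e-04 m)² = 1.069e-07 m²
R_1 = (1.06×10^-7)(2.05)/(1.069e-07) = 2.032 Ω
Seg 2: A = π(d/2)² = π(4.1950e-05 m)² = 5.529e-09 m²
R_2 = (4.65×10^-7)(0.835)/(5.529e-09) = 70.23 Ω
Seg 3: A = π(d/2)² = π(1.4450e-04 m)² = 6.560e-08 m²
R_3 = (1.68×10^-8)(0.0756)/(6.560e-08) = 0.01936 Ω
R_total = R_1 + R_2 + R_3 = 72.3 Ω

72.3 Ω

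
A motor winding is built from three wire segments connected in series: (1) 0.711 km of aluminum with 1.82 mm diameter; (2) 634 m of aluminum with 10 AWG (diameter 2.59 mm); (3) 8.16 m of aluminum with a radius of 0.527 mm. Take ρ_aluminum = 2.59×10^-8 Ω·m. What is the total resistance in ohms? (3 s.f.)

10.4 Ω

Seg 1: A = π(d/2)² = π(9.1000e-04 m)² = 2.602e-06 m²
R_1 = (2.59×10^-8)(711)/(2.602e-06) = 7.078 Ω
Seg 2: A = π(2.59/2 mm)² = π(1.2950e-03 m)² = 5.269e-06 m²
R_2 = (2.59×10^-8)(634)/(5.269e-06) = 3.117 Ω
Seg 3: A = πr² = π(5.2700e-04 m)² = 8.725e-07 m²
R_3 = (2.59×10^-8)(8.16)/(8.725e-07) = 0.2422 Ω
R_total = R_1 + R_2 + R_3 = 10.4 Ω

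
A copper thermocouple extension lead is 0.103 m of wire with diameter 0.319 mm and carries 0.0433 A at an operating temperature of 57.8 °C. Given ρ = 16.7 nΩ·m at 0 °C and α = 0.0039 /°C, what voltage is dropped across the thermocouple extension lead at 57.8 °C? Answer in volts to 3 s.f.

0.00114 V

ρ = 16.7 nΩ·m = 1.67×10^-8 Ω·m
A = π(d/2)² = π(1.5950e-04 m)² = 7.992e-08 m²
R₍0₎ = ρL/A = (1.67×10^-8)(0.103)/(7.992e-08) = 0.02152 Ω
R₍57.8₎ = R₍0₎(1 + αΔT) = 0.02152 × (1 + 0.0039×57.8) = 0.02637 Ω
V = IR = 0.0433 × 0.02637 = 0.00114 V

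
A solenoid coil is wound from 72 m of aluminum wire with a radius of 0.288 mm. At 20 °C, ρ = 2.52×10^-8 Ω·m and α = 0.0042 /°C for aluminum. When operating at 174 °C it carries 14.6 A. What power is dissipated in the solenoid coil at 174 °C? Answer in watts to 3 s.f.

2440 W

A = πr² = π(2.8800e-04 m)² = 2.606e-07 m²
R₍20₎ = ρL/A = (2.52×10^-8)(72)/(2.606e-07) = 6.963 Ω
R₍174₎ = R₍20₎(1 + αΔT) = 6.963 × (1 + 0.0042×154) = 11.47 Ω
P = I²R = (14.6)² × 11.47 = 2440 W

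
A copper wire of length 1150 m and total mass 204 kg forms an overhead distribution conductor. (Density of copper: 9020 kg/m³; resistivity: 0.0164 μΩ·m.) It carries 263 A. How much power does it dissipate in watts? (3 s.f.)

ρ = 0.0164 μΩ·m = 1.64×10^-8 Ω·m
A = m/(density·L) = 204/(9020×1150) = 1.9666e-05 m²
R = ρL/A = (1.64×10^-8)(1150)/(1.9666e-05) = 0.959 Ω
P = I²R = (263)² × 0.959 = 66300 W

66300 W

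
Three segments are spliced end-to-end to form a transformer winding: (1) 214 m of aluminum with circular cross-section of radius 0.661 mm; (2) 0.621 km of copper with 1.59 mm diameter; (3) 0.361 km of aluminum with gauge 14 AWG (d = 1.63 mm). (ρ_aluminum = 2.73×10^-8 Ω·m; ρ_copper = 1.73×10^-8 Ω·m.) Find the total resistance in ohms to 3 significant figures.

14.4 Ω

Seg 1: A = πr² = π(6.6100e-04 m)² = 1.373e-06 m²
R_1 = (2.73×10^-8)(214)/(1.373e-06) = 4.256 Ω
Seg 2: A = π(d/2)² = π(7.9500e-04 m)² = 1.986e-06 m²
R_2 = (1.73×10^-8)(621)/(1.986e-06) = 5.411 Ω
Seg 3: A = π(1.63/2 mm)² = π(8.1500e-04 m)² = 2.087e-06 m²
R_3 = (2.73×10^-8)(361)/(2.087e-06) = 4.723 Ω
R_total = R_1 + R_2 + R_3 = 14.4 Ω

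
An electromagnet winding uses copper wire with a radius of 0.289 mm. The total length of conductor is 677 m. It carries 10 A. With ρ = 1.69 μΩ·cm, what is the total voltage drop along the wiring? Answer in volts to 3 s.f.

436 V

ρ = 1.69 μΩ·cm = 1.69×10^-8 Ω·m
A = πr² = π(2.8900e-04 m)² = 2.624e-07 m²
R = ρL/A = (1.69×10^-8)(677)/(2.624e-07) = 43.6 Ω
V = IR = 10 × 43.6 = 436 V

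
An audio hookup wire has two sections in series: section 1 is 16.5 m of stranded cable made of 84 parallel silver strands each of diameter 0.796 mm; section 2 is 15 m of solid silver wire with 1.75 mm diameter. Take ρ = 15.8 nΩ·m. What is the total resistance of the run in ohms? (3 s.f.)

0.105 Ω

ρ = 15.8 nΩ·m = 1.58×10^-8 Ω·m
Section 1: A_strand = π(3.9800e-04)² = 4.976e-07 m²; R₁ = ρL/(N·A_s) = (1.58×10^-8)(16.5)/(84×4.976e-07) = 0.006237 Ω
Section 2: A = π(d/2)² = π(8.7500e-04 m)² = 2.405e-06 m²
R₂ = (1.58×10^-8)(15)/(2.405e-06) = 0.09853 Ω
R = R₁ + R₂ = 0.105 Ω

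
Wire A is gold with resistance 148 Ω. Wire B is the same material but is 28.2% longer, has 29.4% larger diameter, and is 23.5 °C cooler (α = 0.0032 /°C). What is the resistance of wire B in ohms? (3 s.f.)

105 Ω

R ∝ ρL/d² with ρ ∝ (1+αΔT), so R_B/R_A = (1 + 28.2/100) × (1 + 29.4/100)⁻² × (1 − 0.0032×23.5)
= 1.282 × 0.5972 × 0.9248 = 0.7081
R_B = 0.7081 × 148 = 105 Ω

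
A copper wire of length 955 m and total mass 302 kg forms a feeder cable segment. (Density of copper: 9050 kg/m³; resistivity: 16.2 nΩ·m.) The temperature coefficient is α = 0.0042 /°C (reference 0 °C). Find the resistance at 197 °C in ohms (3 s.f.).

ρ = 16.2 nΩ·m = 1.62×10^-8 Ω·m
A = m/(density·L) = 302/(9050×955) = 3.4943e-05 m²
R = ρL/A = (1.62×10^-8)(955)/(3.4943e-05) = 0.4428 Ω
R(197 °C) = 0.4428 × (1 + 0.0042×197) = 0.809 Ω

0.809 Ω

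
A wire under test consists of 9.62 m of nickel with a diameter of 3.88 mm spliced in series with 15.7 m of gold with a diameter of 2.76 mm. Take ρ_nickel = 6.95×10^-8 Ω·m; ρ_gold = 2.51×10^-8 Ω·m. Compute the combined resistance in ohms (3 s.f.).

Segment 1: A = π(d/2)² = π(1.9400e-03 m)² = 1.182e-05 m²
R₁ = ρL/A = (6.95×10^-8)(9.62)/(1.182e-05) = 0.05655 Ω
Segment 2: A = π(d/2)² = π(1.3800e-03 m)² = 5.983e-06 m²
R₂ = (2.51×10^-8)(15.7)/(5.983e-06) = 0.06587 Ω
R = R₁ + R₂ = 0.122 Ω

0.122 Ω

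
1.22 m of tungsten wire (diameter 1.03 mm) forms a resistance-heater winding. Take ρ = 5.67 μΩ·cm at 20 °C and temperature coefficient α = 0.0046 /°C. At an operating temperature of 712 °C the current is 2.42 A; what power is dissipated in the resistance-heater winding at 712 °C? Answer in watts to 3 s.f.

ρ = 5.67 μΩ·cm = 5.67×10^-8 Ω·m
A = π(d/2)² = π(5.1500e-04 m)² = 8.332e-07 m²
R₍20₎ = ρL/A = (5.67×10^-8)(1.22)/(8.332e-07) = 0.08302 Ω
R₍712₎ = R₍20₎(1 + αΔT) = 0.08302 × (1 + 0.0046×692) = 0.3473 Ω
P = I²R = (2.42)² × 0.3473 = 2.03 W

2.03 W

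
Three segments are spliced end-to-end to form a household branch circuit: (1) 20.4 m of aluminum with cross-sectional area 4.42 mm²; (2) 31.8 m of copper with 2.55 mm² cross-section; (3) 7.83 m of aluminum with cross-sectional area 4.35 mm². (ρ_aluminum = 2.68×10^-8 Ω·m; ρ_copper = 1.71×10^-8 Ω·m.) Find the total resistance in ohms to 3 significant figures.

0.385 Ω

Seg 1: A = 4.42 mm² = 4.420e-06 m²
R_1 = (2.68×10^-8)(20.4)/(4.420e-06) = 0.1237 Ω
Seg 2: A = 2.55 mm² = 2.550e-06 m²
R_2 = (1.71×10^-8)(31.8)/(2.550e-06) = 0.2132 Ω
Seg 3: A = 4.35 mm² = 4.350e-06 m²
R_3 = (2.68×10^-8)(7.83)/(4.350e-06) = 0.04824 Ω
R_total = R_1 + R_2 + R_3 = 0.385 Ω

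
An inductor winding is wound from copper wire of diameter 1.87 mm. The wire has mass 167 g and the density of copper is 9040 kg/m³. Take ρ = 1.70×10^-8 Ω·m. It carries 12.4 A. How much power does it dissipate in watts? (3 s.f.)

6.40 W

A = π(d/2)² = π(9.3500e-04 m)² = 2.7465e-06 m²
L = m/(density·A) = 0.167/(9040×2.7465e-06) = 6.726 m
R = ρL/A = (1.70×10^-8)(6.726)/(2.7465e-06) = 0.04163 Ω
P = I²R = (12.4)² × 0.04163 = 6.40 W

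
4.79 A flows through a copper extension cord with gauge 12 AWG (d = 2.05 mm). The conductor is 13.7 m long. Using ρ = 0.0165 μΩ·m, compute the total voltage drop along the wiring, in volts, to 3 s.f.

ρ = 0.0165 μΩ·m = 1.65×10^-8 Ω·m
A = π(2.05/2 mm)² = π(1.0250e-03 m)² = 3.301e-06 m²
R = ρL/A = (1.65×10^-8)(13.7)/(3.301e-06) = 0.06849 Ω
V = IR = 4.79 × 0.06849 = 0.328 V

0.328 V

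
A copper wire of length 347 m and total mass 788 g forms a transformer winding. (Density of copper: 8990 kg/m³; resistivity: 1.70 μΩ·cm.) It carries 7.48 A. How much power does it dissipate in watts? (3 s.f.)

ρ = 1.70 μΩ·cm = 1.70×10^-8 Ω·m
A = m/(density·L) = 0.788/(8990×347) = 2.5260e-07 m²
R = ρL/A = (1.70×10^-8)(347)/(2.5260e-07) = 23.35 Ω
P = I²R = (7.48)² × 23.35 = 1310 W

1310 W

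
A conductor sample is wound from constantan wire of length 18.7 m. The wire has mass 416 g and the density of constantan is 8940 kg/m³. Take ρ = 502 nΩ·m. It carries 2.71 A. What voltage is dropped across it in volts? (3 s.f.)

10.2 V

ρ = 502 nΩ·m = 5.02×10^-7 Ω·m
A = m/(density·L) = 0.416/(8940×18.7) = 2.4884e-06 m²
R = ρL/A = (5.02×10^-7)(18.7)/(2.4884e-06) = 3.773 Ω
V = IR = 2.71 × 3.773 = 10.2 V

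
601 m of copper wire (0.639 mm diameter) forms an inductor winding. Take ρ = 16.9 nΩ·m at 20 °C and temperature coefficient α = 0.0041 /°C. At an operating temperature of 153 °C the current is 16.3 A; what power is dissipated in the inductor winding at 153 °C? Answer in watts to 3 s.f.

13000 W

ρ = 16.9 nΩ·m = 1.69×10^-8 Ω·m
A = π(d/2)² = π(3.1950e-04 m)² = 3.207e-07 m²
R₍20₎ = ρL/A = (1.69×10^-8)(601)/(3.207e-07) = 31.67 Ω
R₍153₎ = R₍20₎(1 + αΔT) = 31.67 × (1 + 0.0041×133) = 48.94 Ω
P = I²R = (16.3)² × 48.94 = 13000 W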